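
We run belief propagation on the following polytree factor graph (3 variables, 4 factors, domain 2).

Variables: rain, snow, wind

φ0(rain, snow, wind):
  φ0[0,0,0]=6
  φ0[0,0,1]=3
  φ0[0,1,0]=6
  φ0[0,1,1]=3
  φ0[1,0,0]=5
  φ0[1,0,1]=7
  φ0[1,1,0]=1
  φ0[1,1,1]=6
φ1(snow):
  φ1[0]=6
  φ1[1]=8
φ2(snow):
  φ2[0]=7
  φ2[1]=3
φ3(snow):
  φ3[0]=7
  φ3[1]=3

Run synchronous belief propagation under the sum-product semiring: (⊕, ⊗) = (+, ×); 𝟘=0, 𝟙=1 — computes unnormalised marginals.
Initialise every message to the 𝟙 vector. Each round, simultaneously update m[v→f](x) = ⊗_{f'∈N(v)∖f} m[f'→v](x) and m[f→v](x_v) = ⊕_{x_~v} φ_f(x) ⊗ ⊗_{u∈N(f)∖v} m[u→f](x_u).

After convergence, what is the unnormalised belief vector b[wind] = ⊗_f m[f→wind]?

b[wind] = [3738, 3588]

init: all messages = 𝟙 over 2 values
r1 m[φ0→rain] = [18, 19]
r1 m[φ0→snow] = [21, 16]
r1 m[φ0→wind] = [18, 19]
r1 m[φ1→snow] = [6, 8]
r1 m[φ2→snow] = [7, 3]
r1 m[φ3→snow] = [7, 3]
r1 m[rain→φ0] = [1, 1]
r1 m[snow→φ0] = [1, 1]
r1 m[snow→φ1] = [1, 1]
r1 m[snow→φ2] = [1, 1]
r1 m[snow→φ3] = [1, 1]
r1 m[wind→φ0] = [1, 1]
r2 m[φ0→rain] = [18, 19]
r2 m[φ0→snow] = [21, 16]
r2 m[φ0→wind] = [18, 19]
r2 m[φ1→snow] = [6, 8]
r2 m[φ2→snow] = [7, 3]
r2 m[φ3→snow] = [7, 3]
r2 m[rain→φ0] = [1, 1]
r2 m[snow→φ0] = [294, 72]
r2 m[snow→φ1] = [1029, 144]
r2 m[snow→φ2] = [882, 384]
r2 m[snow→φ3] = [882, 384]
r2 m[wind→φ0] = [1, 1]
r3 m[φ0→rain] = [3294, 4032]
r3 m[φ0→snow] = [21, 16]
r3 m[φ0→wind] = [3738, 3588]
r3 m[φ1→snow] = [6, 8]
r3 m[φ2→snow] = [7, 3]
r3 m[φ3→snow] = [7, 3]
r3 m[rain→φ0] = [1, 1]
r3 m[snow→φ0] = [294, 72]
r3 m[snow→φ1] = [1029, 144]
r3 m[snow→φ2] = [882, 384]
r3 m[snow→φ3] = [882, 384]
r3 m[wind→φ0] = [1, 1]
r4 m[φ0→rain] = [3294, 4032]
r4 m[φ0→snow] = [21, 16]
r4 m[φ0→wind] = [3738, 3588]
r4 m[φ1→snow] = [6, 8]
r4 m[φ2→snow] = [7, 3]
r4 m[φ3→snow] = [7, 3]
r4 m[rain→φ0] = [1, 1]
r4 m[snow→φ0] = [294, 72]
r4 m[snow→φ1] = [1029, 144]
r4 m[snow→φ2] = [882, 384]
r4 m[snow→φ3] = [882, 384]
r4 m[wind→φ0] = [1, 1]
fixed point reached at round 4
b[wind] = ⊗ incoming = [3738, 3588]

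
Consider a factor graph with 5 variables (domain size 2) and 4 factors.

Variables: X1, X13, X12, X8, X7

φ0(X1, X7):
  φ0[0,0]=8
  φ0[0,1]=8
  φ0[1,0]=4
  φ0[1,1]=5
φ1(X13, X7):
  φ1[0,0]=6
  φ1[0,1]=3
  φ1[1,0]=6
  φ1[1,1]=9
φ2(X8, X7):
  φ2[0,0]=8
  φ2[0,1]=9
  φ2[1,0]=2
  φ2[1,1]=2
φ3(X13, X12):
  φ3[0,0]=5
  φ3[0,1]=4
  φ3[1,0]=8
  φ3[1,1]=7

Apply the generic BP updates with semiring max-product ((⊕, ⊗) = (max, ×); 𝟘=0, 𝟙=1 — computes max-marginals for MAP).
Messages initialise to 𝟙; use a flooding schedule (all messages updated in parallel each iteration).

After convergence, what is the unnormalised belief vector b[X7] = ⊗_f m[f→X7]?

b[X7] = [3072, 5184]

init: all messages = 𝟙 over 2 values
r1 m[φ0→X1] = [8, 5]
r1 m[φ0→X7] = [8, 8]
r1 m[φ1→X13] = [6, 9]
r1 m[φ1→X7] = [6, 9]
r1 m[φ2→X8] = [9, 2]
r1 m[φ2→X7] = [8, 9]
r1 m[φ3→X13] = [5, 8]
r1 m[φ3→X12] = [8, 7]
r1 m[X1→φ0] = [1, 1]
r1 m[X13→φ1] = [1, 1]
r1 m[X13→φ3] = [1, 1]
r1 m[X12→φ3] = [1, 1]
r1 m[X8→φ2] = [1, 1]
r1 m[X7→φ0] = [1, 1]
r1 m[X7→φ1] = [1, 1]
r1 m[X7→φ2] = [1, 1]
r2 m[φ0→X1] = [8, 5]
r2 m[φ0→X7] = [8, 8]
r2 m[φ1→X13] = [6, 9]
r2 m[φ1→X7] = [6, 9]
r2 m[φ2→X8] = [9, 2]
r2 m[φ2→X7] = [8, 9]
r2 m[φ3→X13] = [5, 8]
r2 m[φ3→X12] = [8, 7]
r2 m[X1→φ0] = [1, 1]
r2 m[X13→φ1] = [5, 8]
r2 m[X13→φ3] = [6, 9]
r2 m[X12→φ3] = [1, 1]
r2 m[X8→φ2] = [1, 1]
r2 m[X7→φ0] = [48, 81]
r2 m[X7→φ1] = [64, 72]
r2 m[X7→φ2] = [48, 72]
r3 m[φ0→X1] = [648, 405]
r3 m[φ0→X7] = [8, 8]
r3 m[φ1→X13] = [384, 648]
r3 m[φ1→X7] = [48, 72]
r3 m[φ2→X8] = [648, 144]
r3 m[φ2→X7] = [8, 9]
r3 m[φ3→X13] = [5, 8]
r3 m[φ3→X12] = [72, 63]
r3 m[X1→φ0] = [1, 1]
r3 m[X13→φ1] = [5, 8]
r3 m[X13→φ3] = [6, 9]
r3 m[X12→φ3] = [1, 1]
r3 m[X8→φ2] = [1, 1]
r3 m[X7→φ0] = [48, 81]
r3 m[X7→φ1] = [64, 72]
r3 m[X7→φ2] = [48, 72]
r4 m[φ0→X1] = [648, 405]
r4 m[φ0→X7] = [8, 8]
r4 m[φ1→X13] = [384, 648]
r4 m[φ1→X7] = [48, 72]
r4 m[φ2→X8] = [648, 144]
r4 m[φ2→X7] = [8, 9]
r4 m[φ3→X13] = [5, 8]
r4 m[φ3→X12] = [72, 63]
r4 m[X1→φ0] = [1, 1]
r4 m[X13→φ1] = [5, 8]
r4 m[X13→φ3] = [384, 648]
r4 m[X12→φ3] = [1, 1]
r4 m[X8→φ2] = [1, 1]
r4 m[X7→φ0] = [384, 648]
r4 m[X7→φ1] = [64, 72]
r4 m[X7→φ2] = [384, 576]
r5 m[φ0→X1] = [5184, 3240]
r5 m[φ0→X7] = [8, 8]
r5 m[φ1→X13] = [384, 648]
r5 m[φ1→X7] = [48, 72]
r5 m[φ2→X8] = [5184, 1152]
r5 m[φ2→X7] = [8, 9]
r5 m[φ3→X13] = [5, 8]
r5 m[φ3→X12] = [5184, 4536]
r5 m[X1→φ0] = [1, 1]
r5 m[X13→φ1] = [5, 8]
r5 m[X13→φ3] = [384, 648]
r5 m[X12→φ3] = [1, 1]
r5 m[X8→φ2] = [1, 1]
r5 m[X7→φ0] = [384, 648]
r5 m[X7→φ1] = [64, 72]
r5 m[X7→φ2] = [384, 576]
r6 m[φ0→X1] = [5184, 3240]
r6 m[φ0→X7] = [8, 8]
r6 m[φ1→X13] = [384, 648]
r6 m[φ1→X7] = [48, 72]
r6 m[φ2→X8] = [5184, 1152]
r6 m[φ2→X7] = [8, 9]
r6 m[φ3→X13] = [5, 8]
r6 m[φ3→X12] = [5184, 4536]
r6 m[X1→φ0] = [1, 1]
r6 m[X13→φ1] = [5, 8]
r6 m[X13→φ3] = [384, 648]
r6 m[X12→φ3] = [1, 1]
r6 m[X8→φ2] = [1, 1]
r6 m[X7→φ0] = [384, 648]
r6 m[X7→φ1] = [64, 72]
r6 m[X7→φ2] = [384, 576]
fixed point reached at round 6
b[X7] = ⊗ incoming = [3072, 5184]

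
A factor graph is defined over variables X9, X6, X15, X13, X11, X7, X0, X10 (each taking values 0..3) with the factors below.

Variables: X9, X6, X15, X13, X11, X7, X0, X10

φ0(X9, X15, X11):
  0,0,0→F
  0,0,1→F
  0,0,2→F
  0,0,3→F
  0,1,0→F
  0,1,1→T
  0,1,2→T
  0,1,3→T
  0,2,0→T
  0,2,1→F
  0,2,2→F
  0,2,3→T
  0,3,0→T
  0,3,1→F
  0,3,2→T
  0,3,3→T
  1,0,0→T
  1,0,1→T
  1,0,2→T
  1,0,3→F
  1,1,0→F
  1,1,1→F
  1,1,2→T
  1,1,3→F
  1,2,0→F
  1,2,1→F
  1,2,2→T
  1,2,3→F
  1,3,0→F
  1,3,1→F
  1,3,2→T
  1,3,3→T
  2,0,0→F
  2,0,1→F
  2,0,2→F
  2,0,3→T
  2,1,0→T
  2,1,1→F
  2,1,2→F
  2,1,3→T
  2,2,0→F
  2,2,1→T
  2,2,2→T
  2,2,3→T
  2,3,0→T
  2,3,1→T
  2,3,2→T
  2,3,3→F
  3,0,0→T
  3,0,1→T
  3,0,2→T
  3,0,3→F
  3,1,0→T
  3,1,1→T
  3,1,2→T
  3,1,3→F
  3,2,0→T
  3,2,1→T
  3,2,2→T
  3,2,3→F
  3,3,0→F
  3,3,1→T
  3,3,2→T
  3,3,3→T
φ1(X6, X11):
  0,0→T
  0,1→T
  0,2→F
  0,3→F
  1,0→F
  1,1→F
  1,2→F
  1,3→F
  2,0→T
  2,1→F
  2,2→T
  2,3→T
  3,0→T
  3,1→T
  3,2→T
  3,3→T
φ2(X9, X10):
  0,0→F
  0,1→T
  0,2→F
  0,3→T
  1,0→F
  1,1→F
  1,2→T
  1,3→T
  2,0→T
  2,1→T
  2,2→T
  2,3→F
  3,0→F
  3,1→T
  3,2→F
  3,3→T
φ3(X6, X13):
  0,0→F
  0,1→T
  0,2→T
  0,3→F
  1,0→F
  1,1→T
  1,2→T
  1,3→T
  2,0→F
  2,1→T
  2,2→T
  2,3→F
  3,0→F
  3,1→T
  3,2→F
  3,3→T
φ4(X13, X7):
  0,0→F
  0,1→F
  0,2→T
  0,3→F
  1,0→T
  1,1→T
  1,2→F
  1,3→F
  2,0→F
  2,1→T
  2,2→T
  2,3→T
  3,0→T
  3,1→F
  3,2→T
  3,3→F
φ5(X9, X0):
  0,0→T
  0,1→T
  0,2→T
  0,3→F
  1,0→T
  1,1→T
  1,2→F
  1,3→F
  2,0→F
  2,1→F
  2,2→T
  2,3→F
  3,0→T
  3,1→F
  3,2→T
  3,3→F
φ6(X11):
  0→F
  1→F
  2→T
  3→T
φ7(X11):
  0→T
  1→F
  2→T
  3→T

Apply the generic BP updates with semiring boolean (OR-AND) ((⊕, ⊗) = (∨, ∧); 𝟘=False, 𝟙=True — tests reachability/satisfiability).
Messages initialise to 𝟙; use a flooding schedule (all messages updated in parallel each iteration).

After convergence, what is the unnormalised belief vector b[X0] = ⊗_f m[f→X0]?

b[X0] = [T, T, T, F]

init: all messages = 𝟙 over 4 values
r1 m[φ0→X9] = [T, T, T, T]
r1 m[φ0→X15] = [T, T, T, T]
r1 m[φ0→X11] = [T, T, T, T]
r1 m[φ1→X6] = [T, F, T, T]
r1 m[φ1→X11] = [T, T, T, T]
r1 m[φ2→X9] = [T, T, T, T]
r1 m[φ2→X10] = [T, T, T, T]
r1 m[φ3→X6] = [T, T, T, T]
r1 m[φ3→X13] = [F, T, T, T]
r1 m[φ4→X13] = [T, T, T, T]
r1 m[φ4→X7] = [T, T, T, T]
r1 m[φ5→X9] = [T, T, T, T]
r1 m[φ5→X0] = [T, T, T, F]
r1 m[φ6→X11] = [F, F, T, T]
r1 m[φ7→X11] = [T, F, T, T]
r1 m[X9→φ0] = [T, T, T, T]
r1 m[X9→φ2] = [T, T, T, T]
r1 m[X9→φ5] = [T, T, T, T]
r1 m[X6→φ1] = [T, T, T, T]
r1 m[X6→φ3] = [T, T, T, T]
r1 m[X15→φ0] = [T, T, T, T]
r1 m[X13→φ3] = [T, T, T, T]
r1 m[X13→φ4] = [T, T, T, T]
r1 m[X11→φ0] = [T, T, T, T]
r1 m[X11→φ1] = [T, T, T, T]
r1 m[X11→φ6] = [T, T, T, T]
r1 m[X11→φ7] = [T, T, T, T]
r1 m[X7→φ4] = [T, T, T, T]
r1 m[X0→φ5] = [T, T, T, T]
r1 m[X10→φ2] = [T, T, T, T]
r2 m[φ0→X9] = [T, T, T, T]
r2 m[φ0→X15] = [T, T, T, T]
r2 m[φ0→X11] = [T, T, T, T]
r2 m[φ1→X6] = [T, F, T, T]
r2 m[φ1→X11] = [T, T, T, T]
r2 m[φ2→X9] = [T, T, T, T]
r2 m[φ2→X10] = [T, T, T, T]
r2 m[φ3→X6] = [T, T, T, T]
r2 m[φ3→X13] = [F, T, T, T]
r2 m[φ4→X13] = [T, T, T, T]
r2 m[φ4→X7] = [T, T, T, T]
r2 m[φ5→X9] = [T, T, T, T]
r2 m[φ5→X0] = [T, T, T, F]
r2 m[φ6→X11] = [F, F, T, T]
r2 m[φ7→X11] = [T, F, T, T]
r2 m[X9→φ0] = [T, T, T, T]
r2 m[X9→φ2] = [T, T, T, T]
r2 m[X9→φ5] = [T, T, T, T]
r2 m[X6→φ1] = [T, T, T, T]
r2 m[X6→φ3] = [T, F, T, T]
r2 m[X15→φ0] = [T, T, T, T]
r2 m[X13→φ3] = [T, T, T, T]
r2 m[X13→φ4] = [F, T, T, T]
r2 m[X11→φ0] = [F, F, T, T]
r2 m[X11→φ1] = [F, F, T, T]
r2 m[X11→φ6] = [T, F, T, T]
r2 m[X11→φ7] = [F, F, T, T]
r2 m[X7→φ4] = [T, T, T, T]
r2 m[X0→φ5] = [T, T, T, T]
r2 m[X10→φ2] = [T, T, T, T]
r3 m[φ0→X9] = [T, T, T, T]
r3 m[φ0→X15] = [T, T, T, T]
r3 m[φ0→X11] = [T, T, T, T]
r3 m[φ1→X6] = [F, F, T, T]
r3 m[φ1→X11] = [T, T, T, T]
r3 m[φ2→X9] = [T, T, T, T]
r3 m[φ2→X10] = [T, T, T, T]
r3 m[φ3→X6] = [T, T, T, T]
r3 m[φ3→X13] = [F, T, T, T]
r3 m[φ4→X13] = [T, T, T, T]
r3 m[φ4→X7] = [T, T, T, T]
r3 m[φ5→X9] = [T, T, T, T]
r3 m[φ5→X0] = [T, T, T, F]
r3 m[φ6→X11] = [F, F, T, T]
r3 m[φ7→X11] = [T, F, T, T]
r3 m[X9→φ0] = [T, T, T, T]
r3 m[X9→φ2] = [T, T, T, T]
r3 m[X9→φ5] = [T, T, T, T]
r3 m[X6→φ1] = [T, T, T, T]
r3 m[X6→φ3] = [T, F, T, T]
r3 m[X15→φ0] = [T, T, T, T]
r3 m[X13→φ3] = [T, T, T, T]
r3 m[X13→φ4] = [F, T, T, T]
r3 m[X11→φ0] = [F, F, T, T]
r3 m[X11→φ1] = [F, F, T, T]
r3 m[X11→φ6] = [T, F, T, T]
r3 m[X11→φ7] = [F, F, T, T]
r3 m[X7→φ4] = [T, T, T, T]
r3 m[X0→φ5] = [T, T, T, T]
r3 m[X10→φ2] = [T, T, T, T]
r4 m[φ0→X9] = [T, T, T, T]
r4 m[φ0→X15] = [T, T, T, T]
r4 m[φ0→X11] = [T, T, T, T]
r4 m[φ1→X6] = [F, F, T, T]
r4 m[φ1→X11] = [T, T, T, T]
r4 m[φ2→X9] = [T, T, T, T]
r4 m[φ2→X10] = [T, T, T, T]
r4 m[φ3→X6] = [T, T, T, T]
r4 m[φ3→X13] = [F, T, T, T]
r4 m[φ4→X13] = [T, T, T, T]
r4 m[φ4→X7] = [T, T, T, T]
r4 m[φ5→X9] = [T, T, T, T]
r4 m[φ5→X0] = [T, T, T, F]
r4 m[φ6→X11] = [F, F, T, T]
r4 m[φ7→X11] = [T, F, T, T]
r4 m[X9→φ0] = [T, T, T, T]
r4 m[X9→φ2] = [T, T, T, T]
r4 m[X9→φ5] = [T, T, T, T]
r4 m[X6→φ1] = [T, T, T, T]
r4 m[X6→φ3] = [F, F, T, T]
r4 m[X15→φ0] = [T, T, T, T]
r4 m[X13→φ3] = [T, T, T, T]
r4 m[X13→φ4] = [F, T, T, T]
r4 m[X11→φ0] = [F, F, T, T]
r4 m[X11→φ1] = [F, F, T, T]
r4 m[X11→φ6] = [T, F, T, T]
r4 m[X11→φ7] = [F, F, T, T]
r4 m[X7→φ4] = [T, T, T, T]
r4 m[X0→φ5] = [T, T, T, T]
r4 m[X10→φ2] = [T, T, T, T]
r5 m[φ0→X9] = [T, T, T, T]
r5 m[φ0→X15] = [T, T, T, T]
r5 m[φ0→X11] = [T, T, T, T]
r5 m[φ1→X6] = [F, F, T, T]
r5 m[φ1→X11] = [T, T, T, T]
r5 m[φ2→X9] = [T, T, T, T]
r5 m[φ2→X10] = [T, T, T, T]
r5 m[φ3→X6] = [T, T, T, T]
r5 m[φ3→X13] = [F, T, T, T]
r5 m[φ4→X13] = [T, T, T, T]
r5 m[φ4→X7] = [T, T, T, T]
r5 m[φ5→X9] = [T, T, T, T]
r5 m[φ5→X0] = [T, T, T, F]
r5 m[φ6→X11] = [F, F, T, T]
r5 m[φ7→X11] = [T, F, T, T]
r5 m[X9→φ0] = [T, T, T, T]
r5 m[X9→φ2] = [T, T, T, T]
r5 m[X9→φ5] = [T, T, T, T]
r5 m[X6→φ1] = [T, T, T, T]
r5 m[X6→φ3] = [F, F, T, T]
r5 m[X15→φ0] = [T, T, T, T]
r5 m[X13→φ3] = [T, T, T, T]
r5 m[X13→φ4] = [F, T, T, T]
r5 m[X11→φ0] = [F, F, T, T]
r5 m[X11→φ1] = [F, F, T, T]
r5 m[X11→φ6] = [T, F, T, T]
r5 m[X11→φ7] = [F, F, T, T]
r5 m[X7→φ4] = [T, T, T, T]
r5 m[X0→φ5] = [T, T, T, T]
r5 m[X10→φ2] = [T, T, T, T]
fixed point reached at round 5
b[X0] = ⊗ incoming = [T, T, T, F]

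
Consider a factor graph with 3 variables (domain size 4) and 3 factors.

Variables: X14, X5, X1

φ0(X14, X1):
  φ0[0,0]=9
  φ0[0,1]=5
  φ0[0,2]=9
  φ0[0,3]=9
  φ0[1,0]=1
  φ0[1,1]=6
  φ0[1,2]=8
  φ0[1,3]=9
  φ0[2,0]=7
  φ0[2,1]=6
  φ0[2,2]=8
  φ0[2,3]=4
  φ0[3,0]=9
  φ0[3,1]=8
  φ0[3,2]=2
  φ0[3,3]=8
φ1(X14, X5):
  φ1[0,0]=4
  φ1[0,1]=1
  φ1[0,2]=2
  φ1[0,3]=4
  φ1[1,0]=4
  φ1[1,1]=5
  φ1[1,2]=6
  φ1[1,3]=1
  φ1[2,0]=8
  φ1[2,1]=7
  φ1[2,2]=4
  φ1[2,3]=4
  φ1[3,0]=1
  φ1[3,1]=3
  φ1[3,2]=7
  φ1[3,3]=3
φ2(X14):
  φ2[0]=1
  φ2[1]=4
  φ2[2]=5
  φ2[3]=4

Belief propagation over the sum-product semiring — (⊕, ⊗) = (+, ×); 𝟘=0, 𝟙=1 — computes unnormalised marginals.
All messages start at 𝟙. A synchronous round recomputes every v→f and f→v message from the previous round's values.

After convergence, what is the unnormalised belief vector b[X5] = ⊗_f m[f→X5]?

init: all messages = 𝟙 over 4 values
r1 m[φ0→X14] = [32, 24, 25, 27]
r1 m[φ0→X1] = [26, 25, 27, 30]
r1 m[φ1→X14] = [11, 16, 23, 14]
r1 m[φ1→X5] = [17, 16, 19, 12]
r1 m[φ2→X14] = [1, 4, 5, 4]
r1 m[X14→φ0] = [1, 1, 1, 1]
r1 m[X14→φ1] = [1, 1, 1, 1]
r1 m[X14→φ2] = [1, 1, 1, 1]
r1 m[X5→φ1] = [1, 1, 1, 1]
r1 m[X1→φ0] = [1, 1, 1, 1]
r2 m[φ0→X14] = [32, 24, 25, 27]
r2 m[φ0→X1] = [26, 25, 27, 30]
r2 m[φ1→X14] = [11, 16, 23, 14]
r2 m[φ1→X5] = [17, 16, 19, 12]
r2 m[φ2→X14] = [1, 4, 5, 4]
r2 m[X14→φ0] = [11, 64, 115, 56]
r2 m[X14→φ1] = [32, 96, 125, 108]
r2 m[X14→φ2] = [352, 384, 575, 378]
r2 m[X5→φ1] = [1, 1, 1, 1]
r2 m[X1→φ0] = [1, 1, 1, 1]
r3 m[φ0→X14] = [32, 24, 25, 27]
r3 m[φ0→X1] = [1472, 1577, 1643, 1583]
r3 m[φ1→X14] = [11, 16, 23, 14]
r3 m[φ1→X5] = [1620, 1711, 1896, 1048]
r3 m[φ2→X14] = [1, 4, 5, 4]
r3 m[X14→φ0] = [11, 64, 115, 56]
r3 m[X14→φ1] = [32, 96, 125, 108]
r3 m[X14→φ2] = [352, 384, 575, 378]
r3 m[X5→φ1] = [1, 1, 1, 1]
r3 m[X1→φ0] = [1, 1, 1, 1]
r4 m[φ0→X14] = [32, 24, 25, 27]
r4 m[φ0→X1] = [1472, 1577, 1643, 1583]
r4 m[φ1→X14] = [11, 16, 23, 14]
r4 m[φ1→X5] = [1620, 1711, 1896, 1048]
r4 m[φ2→X14] = [1, 4, 5, 4]
r4 m[X14→φ0] = [11, 64, 115, 56]
r4 m[X14→φ1] = [32, 96, 125, 108]
r4 m[X14→φ2] = [352, 384, 575, 378]
r4 m[X5→φ1] = [1, 1, 1, 1]
r4 m[X1→φ0] = [1, 1, 1, 1]
fixed point reached at round 4
b[X5] = ⊗ incoming = [1620, 1711, 1896, 1048]

b[X5] = [1620, 1711, 1896, 1048]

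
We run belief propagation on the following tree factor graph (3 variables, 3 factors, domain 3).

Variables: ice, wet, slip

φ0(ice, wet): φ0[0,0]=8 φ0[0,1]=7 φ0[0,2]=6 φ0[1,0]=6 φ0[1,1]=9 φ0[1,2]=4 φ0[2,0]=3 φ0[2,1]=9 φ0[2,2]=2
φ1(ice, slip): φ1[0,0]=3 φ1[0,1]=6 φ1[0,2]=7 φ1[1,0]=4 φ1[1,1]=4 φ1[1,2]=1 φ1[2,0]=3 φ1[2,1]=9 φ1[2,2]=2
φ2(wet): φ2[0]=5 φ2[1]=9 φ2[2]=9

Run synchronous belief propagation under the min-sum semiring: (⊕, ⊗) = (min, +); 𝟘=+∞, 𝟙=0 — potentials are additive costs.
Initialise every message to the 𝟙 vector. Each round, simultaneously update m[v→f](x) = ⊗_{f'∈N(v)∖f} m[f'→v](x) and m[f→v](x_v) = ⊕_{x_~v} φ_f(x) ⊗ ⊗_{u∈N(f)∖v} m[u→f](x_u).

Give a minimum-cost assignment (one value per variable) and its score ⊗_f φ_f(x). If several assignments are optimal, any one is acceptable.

assignment: (ice=2, wet=0, slip=2); score = 10

init: all messages = 𝟙 over 3 values
r1 m[φ0→ice] = [6, 4, 2]
r1 m[φ0→wet] = [3, 7, 2]
r1 m[φ1→ice] = [3, 1, 2]
r1 m[φ1→slip] = [3, 4, 1]
r1 m[φ2→wet] = [5, 9, 9]
r1 m[ice→φ0] = [0, 0, 0]
r1 m[ice→φ1] = [0, 0, 0]
r1 m[wet→φ0] = [0, 0, 0]
r1 m[wet→φ2] = [0, 0, 0]
r1 m[slip→φ1] = [0, 0, 0]
r2 m[φ0→ice] = [6, 4, 2]
r2 m[φ0→wet] = [3, 7, 2]
r2 m[φ1→ice] = [3, 1, 2]
r2 m[φ1→slip] = [3, 4, 1]
r2 m[φ2→wet] = [5, 9, 9]
r2 m[ice→φ0] = [3, 1, 2]
r2 m[ice→φ1] = [6, 4, 2]
r2 m[wet→φ0] = [5, 9, 9]
r2 m[wet→φ2] = [3, 7, 2]
r2 m[slip→φ1] = [0, 0, 0]
r3 m[φ0→ice] = [13, 11, 8]
r3 m[φ0→wet] = [5, 10, 4]
r3 m[φ1→ice] = [3, 1, 2]
r3 m[φ1→slip] = [5, 8, 4]
r3 m[φ2→wet] = [5, 9, 9]
r3 m[ice→φ0] = [3, 1, 2]
r3 m[ice→φ1] = [6, 4, 2]
r3 m[wet→φ0] = [5, 9, 9]
r3 m[wet→φ2] = [3, 7, 2]
r3 m[slip→φ1] = [0, 0, 0]
r4 m[φ0→ice] = [13, 11, 8]
r4 m[φ0→wet] = [5, 10, 4]
r4 m[φ1→ice] = [3, 1, 2]
r4 m[φ1→slip] = [5, 8, 4]
r4 m[φ2→wet] = [5, 9, 9]
r4 m[ice→φ0] = [3, 1, 2]
r4 m[ice→φ1] = [13, 11, 8]
r4 m[wet→φ0] = [5, 9, 9]
r4 m[wet→φ2] = [5, 10, 4]
r4 m[slip→φ1] = [0, 0, 0]
r5 m[φ0→ice] = [13, 11, 8]
r5 m[φ0→wet] = [5, 10, 4]
r5 m[φ1→ice] = [3, 1, 2]
r5 m[φ1→slip] = [11, 15, 10]
r5 m[φ2→wet] = [5, 9, 9]
r5 m[ice→φ0] = [3, 1, 2]
r5 m[ice→φ1] = [13, 11, 8]
r5 m[wet→φ0] = [5, 9, 9]
r5 m[wet→φ2] = [5, 10, 4]
r5 m[slip→φ1] = [0, 0, 0]
r6 m[φ0→ice] = [13, 11, 8]
r6 m[φ0→wet] = [5, 10, 4]
r6 m[φ1→ice] = [3, 1, 2]
r6 m[φ1→slip] = [11, 15, 10]
r6 m[φ2→wet] = [5, 9, 9]
r6 m[ice→φ0] = [3, 1, 2]
r6 m[ice→φ1] = [13, 11, 8]
r6 m[wet→φ0] = [5, 9, 9]
r6 m[wet→φ2] = [5, 10, 4]
r6 m[slip→φ1] = [0, 0, 0]
fixed point reached at round 6
traceback from ice: (ice=2, wet=0, slip=2), score=10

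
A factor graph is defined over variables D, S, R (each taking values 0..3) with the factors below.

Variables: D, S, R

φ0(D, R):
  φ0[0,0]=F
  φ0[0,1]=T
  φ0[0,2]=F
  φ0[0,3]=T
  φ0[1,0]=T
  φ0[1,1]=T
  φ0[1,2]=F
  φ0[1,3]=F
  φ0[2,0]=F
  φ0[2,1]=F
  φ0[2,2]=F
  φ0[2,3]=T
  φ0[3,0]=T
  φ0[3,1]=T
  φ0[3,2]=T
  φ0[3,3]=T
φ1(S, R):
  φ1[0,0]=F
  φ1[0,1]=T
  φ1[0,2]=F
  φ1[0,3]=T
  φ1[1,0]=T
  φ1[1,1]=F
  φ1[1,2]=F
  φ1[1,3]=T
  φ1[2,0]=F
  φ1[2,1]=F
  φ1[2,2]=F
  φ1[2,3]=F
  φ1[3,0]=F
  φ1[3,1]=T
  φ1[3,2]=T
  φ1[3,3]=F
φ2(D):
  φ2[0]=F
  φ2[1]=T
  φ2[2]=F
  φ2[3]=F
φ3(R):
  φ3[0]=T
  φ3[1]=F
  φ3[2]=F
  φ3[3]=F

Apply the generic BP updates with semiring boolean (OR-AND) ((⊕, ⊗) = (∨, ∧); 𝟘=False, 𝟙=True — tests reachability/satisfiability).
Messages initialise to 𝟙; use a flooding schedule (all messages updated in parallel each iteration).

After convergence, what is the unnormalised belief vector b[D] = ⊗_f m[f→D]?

init: all messages = 𝟙 over 4 values
r1 m[φ0→D] = [T, T, T, T]
r1 m[φ0→R] = [T, T, T, T]
r1 m[φ1→S] = [T, T, F, T]
r1 m[φ1→R] = [T, T, T, T]
r1 m[φ2→D] = [F, T, F, F]
r1 m[φ3→R] = [T, F, F, F]
r1 m[D→φ0] = [T, T, T, T]
r1 m[D→φ2] = [T, T, T, T]
r1 m[S→φ1] = [T, T, T, T]
r1 m[R→φ0] = [T, T, T, T]
r1 m[R→φ1] = [T, T, T, T]
r1 m[R→φ3] = [T, T, T, T]
r2 m[φ0→D] = [T, T, T, T]
r2 m[φ0→R] = [T, T, T, T]
r2 m[φ1→S] = [T, T, F, T]
r2 m[φ1→R] = [T, T, T, T]
r2 m[φ2→D] = [F, T, F, F]
r2 m[φ3→R] = [T, F, F, F]
r2 m[D→φ0] = [F, T, F, F]
r2 m[D→φ2] = [T, T, T, T]
r2 m[S→φ1] = [T, T, T, T]
r2 m[R→φ0] = [T, F, F, F]
r2 m[R→φ1] = [T, F, F, F]
r2 m[R→φ3] = [T, T, T, T]
r3 m[φ0→D] = [F, T, F, T]
r3 m[φ0→R] = [T, T, F, F]
r3 m[φ1→S] = [F, T, F, F]
r3 m[φ1→R] = [T, T, T, T]
r3 m[φ2→D] = [F, T, F, F]
r3 m[φ3→R] = [T, F, F, F]
r3 m[D→φ0] = [F, T, F, F]
r3 m[D→φ2] = [T, T, T, T]
r3 m[S→φ1] = [T, T, T, T]
r3 m[R→φ0] = [T, F, F, F]
r3 m[R→φ1] = [T, F, F, F]
r3 m[R→φ3] = [T, T, T, T]
r4 m[φ0→D] = [F, T, F, T]
r4 m[φ0→R] = [T, T, F, F]
r4 m[φ1→S] = [F, T, F, F]
r4 m[φ1→R] = [T, T, T, T]
r4 m[φ2→D] = [F, T, F, F]
r4 m[φ3→R] = [T, F, F, F]
r4 m[D→φ0] = [F, T, F, F]
r4 m[D→φ2] = [F, T, F, T]
r4 m[S→φ1] = [T, T, T, T]
r4 m[R→φ0] = [T, F, F, F]
r4 m[R→φ1] = [T, F, F, F]
r4 m[R→φ3] = [T, T, F, F]
r5 m[φ0→D] = [F, T, F, T]
r5 m[φ0→R] = [T, T, F, F]
r5 m[φ1→S] = [F, T, F, F]
r5 m[φ1→R] = [T, T, T, T]
r5 m[φ2→D] = [F, T, F, F]
r5 m[φ3→R] = [T, F, F, F]
r5 m[D→φ0] = [F, T, F, F]
r5 m[D→φ2] = [F, T, F, T]
r5 m[S→φ1] = [T, T, T, T]
r5 m[R→φ0] = [T, F, F, F]
r5 m[R→φ1] = [T, F, F, F]
r5 m[R→φ3] = [T, T, F, F]
fixed point reached at round 5
b[D] = ⊗ incoming = [F, T, F, F]

b[D] = [F, T, F, F]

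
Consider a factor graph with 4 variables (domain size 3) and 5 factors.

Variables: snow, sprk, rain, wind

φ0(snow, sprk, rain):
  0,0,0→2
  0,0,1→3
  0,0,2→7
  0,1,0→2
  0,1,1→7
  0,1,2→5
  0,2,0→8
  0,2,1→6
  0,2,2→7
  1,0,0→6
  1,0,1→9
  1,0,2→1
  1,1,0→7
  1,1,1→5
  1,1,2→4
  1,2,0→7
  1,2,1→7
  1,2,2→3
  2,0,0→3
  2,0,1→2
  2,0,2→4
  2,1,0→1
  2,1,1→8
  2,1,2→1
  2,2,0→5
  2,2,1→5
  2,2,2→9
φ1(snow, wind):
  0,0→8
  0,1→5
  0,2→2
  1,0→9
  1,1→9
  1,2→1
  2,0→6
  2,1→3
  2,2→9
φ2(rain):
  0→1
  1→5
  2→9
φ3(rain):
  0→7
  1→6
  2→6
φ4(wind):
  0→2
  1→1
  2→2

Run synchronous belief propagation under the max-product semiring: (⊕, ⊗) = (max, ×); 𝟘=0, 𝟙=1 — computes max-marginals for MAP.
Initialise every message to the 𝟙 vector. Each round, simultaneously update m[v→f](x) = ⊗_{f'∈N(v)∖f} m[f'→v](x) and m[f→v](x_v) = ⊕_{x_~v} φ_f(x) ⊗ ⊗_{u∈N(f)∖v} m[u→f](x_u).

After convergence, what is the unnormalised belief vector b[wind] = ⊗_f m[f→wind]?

init: all messages = 𝟙 over 3 values
r1 m[φ0→snow] = [8, 9, 9]
r1 m[φ0→sprk] = [9, 8, 9]
r1 m[φ0→rain] = [8, 9, 9]
r1 m[φ1→snow] = [8, 9, 9]
r1 m[φ1→wind] = [9, 9, 9]
r1 m[φ2→rain] = [1, 5, 9]
r1 m[φ3→rain] = [7, 6, 6]
r1 m[φ4→wind] = [2, 1, 2]
r1 m[snow→φ0] = [1, 1, 1]
r1 m[snow→φ1] = [1, 1, 1]
r1 m[sprk→φ0] = [1, 1, 1]
r1 m[rain→φ0] = [1, 1, 1]
r1 m[rain→φ2] = [1, 1, 1]
r1 m[rain→φ3] = [1, 1, 1]
r1 m[wind→φ1] = [1, 1, 1]
r1 m[wind→φ4] = [1, 1, 1]
r2 m[φ0→snow] = [8, 9, 9]
r2 m[φ0→sprk] = [9, 8, 9]
r2 m[φ0→rain] = [8, 9, 9]
r2 m[φ1→snow] = [8, 9, 9]
r2 m[φ1→wind] = [9, 9, 9]
r2 m[φ2→rain] = [1, 5, 9]
r2 m[φ3→rain] = [7, 6, 6]
r2 m[φ4→wind] = [2, 1, 2]
r2 m[snow→φ0] = [8, 9, 9]
r2 m[snow→φ1] = [8, 9, 9]
r2 m[sprk→φ0] = [1, 1, 1]
r2 m[rain→φ0] = [7, 30, 54]
r2 m[rain→φ2] = [56, 54, 54]
r2 m[rain→φ3] = [8, 45, 81]
r2 m[wind→φ1] = [2, 1, 2]
r2 m[wind→φ4] = [9, 9, 9]
r3 m[φ0→snow] = [378, 270, 486]
r3 m[φ0→sprk] = [3024, 2160, 4374]
r3 m[φ0→rain] = [64, 81, 81]
r3 m[φ1→snow] = [16, 18, 18]
r3 m[φ1→wind] = [81, 81, 81]
r3 m[φ2→rain] = [1, 5, 9]
r3 m[φ3→rain] = [7, 6, 6]
r3 m[φ4→wind] = [2, 1, 2]
r3 m[snow→φ0] = [8, 9, 9]
r3 m[snow→φ1] = [8, 9, 9]
r3 m[sprk→φ0] = [1, 1, 1]
r3 m[rain→φ0] = [7, 30, 54]
r3 m[rain→φ2] = [56, 54, 54]
r3 m[rain→φ3] = [8, 45, 81]
r3 m[wind→φ1] = [2, 1, 2]
r3 m[wind→φ4] = [9, 9, 9]
r4 m[φ0→snow] = [378, 270, 486]
r4 m[φ0→sprk] = [3024, 2160, 4374]
r4 m[φ0→rain] = [64, 81, 81]
r4 m[φ1→snow] = [16, 18, 18]
r4 m[φ1→wind] = [81, 81, 81]
r4 m[φ2→rain] = [1, 5, 9]
r4 m[φ3→rain] = [7, 6, 6]
r4 m[φ4→wind] = [2, 1, 2]
r4 m[snow→φ0] = [16, 18, 18]
r4 m[snow→φ1] = [378, 270, 486]
r4 m[sprk→φ0] = [1, 1, 1]
r4 m[rain→φ0] = [7, 30, 54]
r4 m[rain→φ2] = [448, 486, 486]
r4 m[rain→φ3] = [64, 405, 729]
r4 m[wind→φ1] = [2, 1, 2]
r4 m[wind→φ4] = [81, 81, 81]
r5 m[φ0→snow] = [378, 270, 486]
r5 m[φ0→sprk] = [6048, 4320, 8748]
r5 m[φ0→rain] = [128, 162, 162]
r5 m[φ1→snow] = [16, 18, 18]
r5 m[φ1→wind] = [3024, 2430, 4374]
r5 m[φ2→rain] = [1, 5, 9]
r5 m[φ3→rain] = [7, 6, 6]
r5 m[φ4→wind] = [2, 1, 2]
r5 m[snow→φ0] = [16, 18, 18]
r5 m[snow→φ1] = [378, 270, 486]
r5 m[sprk→φ0] = [1, 1, 1]
r5 m[rain→φ0] = [7, 30, 54]
r5 m[rain→φ2] = [448, 486, 486]
r5 m[rain→φ3] = [64, 405, 729]
r5 m[wind→φ1] = [2, 1, 2]
r5 m[wind→φ4] = [81, 81, 81]
r6 m[φ0→snow] = [378, 270, 486]
r6 m[φ0→sprk] = [6048, 4320, 8748]
r6 m[φ0→rain] = [128, 162, 162]
r6 m[φ1→snow] = [16, 18, 18]
r6 m[φ1→wind] = [3024, 2430, 4374]
r6 m[φ2→rain] = [1, 5, 9]
r6 m[φ3→rain] = [7, 6, 6]
r6 m[φ4→wind] = [2, 1, 2]
r6 m[snow→φ0] = [16, 18, 18]
r6 m[snow→φ1] = [378, 270, 486]
r6 m[sprk→φ0] = [1, 1, 1]
r6 m[rain→φ0] = [7, 30, 54]
r6 m[rain→φ2] = [896, 972, 972]
r6 m[rain→φ3] = [128, 810, 1458]
r6 m[wind→φ1] = [2, 1, 2]
r6 m[wind→φ4] = [3024, 2430, 4374]
r7 m[φ0→snow] = [378, 270, 486]
r7 m[φ0→sprk] = [6048, 4320, 8748]
r7 m[φ0→rain] = [128, 162, 162]
r7 m[φ1→snow] = [16, 18, 18]
r7 m[φ1→wind] = [3024, 2430, 4374]
r7 m[φ2→rain] = [1, 5, 9]
r7 m[φ3→rain] = [7, 6, 6]
r7 m[φ4→wind] = [2, 1, 2]
r7 m[snow→φ0] = [16, 18, 18]
r7 m[snow→φ1] = [378, 270, 486]
r7 m[sprk→φ0] = [1, 1, 1]
r7 m[rain→φ0] = [7, 30, 54]
r7 m[rain→φ2] = [896, 972, 972]
r7 m[rain→φ3] = [128, 810, 1458]
r7 m[wind→φ1] = [2, 1, 2]
r7 m[wind→φ4] = [3024, 2430, 4374]
fixed point reached at round 7
b[wind] = ⊗ incoming = [6048, 2430, 8748]

b[wind] = [6048, 2430, 8748]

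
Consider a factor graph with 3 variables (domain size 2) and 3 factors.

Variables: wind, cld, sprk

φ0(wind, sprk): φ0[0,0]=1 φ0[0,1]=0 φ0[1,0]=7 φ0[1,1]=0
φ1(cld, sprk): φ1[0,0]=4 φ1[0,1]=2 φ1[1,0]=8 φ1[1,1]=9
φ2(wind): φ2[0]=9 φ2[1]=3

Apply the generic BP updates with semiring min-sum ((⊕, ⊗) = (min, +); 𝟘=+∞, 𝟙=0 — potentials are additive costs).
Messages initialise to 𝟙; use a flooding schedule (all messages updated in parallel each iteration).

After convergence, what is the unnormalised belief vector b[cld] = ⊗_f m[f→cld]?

b[cld] = [5, 12]

init: all messages = 𝟙 over 2 values
r1 m[φ0→wind] = [0, 0]
r1 m[φ0→sprk] = [1, 0]
r1 m[φ1→cld] = [2, 8]
r1 m[φ1→sprk] = [4, 2]
r1 m[φ2→wind] = [9, 3]
r1 m[wind→φ0] = [0, 0]
r1 m[wind→φ2] = [0, 0]
r1 m[cld→φ1] = [0, 0]
r1 m[sprk→φ0] = [0, 0]
r1 m[sprk→φ1] = [0, 0]
r2 m[φ0→wind] = [0, 0]
r2 m[φ0→sprk] = [1, 0]
r2 m[φ1→cld] = [2, 8]
r2 m[φ1→sprk] = [4, 2]
r2 m[φ2→wind] = [9, 3]
r2 m[wind→φ0] = [9, 3]
r2 m[wind→φ2] = [0, 0]
r2 m[cld→φ1] = [0, 0]
r2 m[sprk→φ0] = [4, 2]
r2 m[sprk→φ1] = [1, 0]
r3 m[φ0→wind] = [2, 2]
r3 m[φ0→sprk] = [10, 3]
r3 m[φ1→cld] = [2, 9]
r3 m[φ1→sprk] = [4, 2]
r3 m[φ2→wind] = [9, 3]
r3 m[wind→φ0] = [9, 3]
r3 m[wind→φ2] = [0, 0]
r3 m[cld→φ1] = [0, 0]
r3 m[sprk→φ0] = [4, 2]
r3 m[sprk→φ1] = [1, 0]
r4 m[φ0→wind] = [2, 2]
r4 m[φ0→sprk] = [10, 3]
r4 m[φ1→cld] = [2, 9]
r4 m[φ1→sprk] = [4, 2]
r4 m[φ2→wind] = [9, 3]
r4 m[wind→φ0] = [9, 3]
r4 m[wind→φ2] = [2, 2]
r4 m[cld→φ1] = [0, 0]
r4 m[sprk→φ0] = [4, 2]
r4 m[sprk→φ1] = [10, 3]
r5 m[φ0→wind] = [2, 2]
r5 m[φ0→sprk] = [10, 3]
r5 m[φ1→cld] = [5, 12]
r5 m[φ1→sprk] = [4, 2]
r5 m[φ2→wind] = [9, 3]
r5 m[wind→φ0] = [9, 3]
r5 m[wind→φ2] = [2, 2]
r5 m[cld→φ1] = [0, 0]
r5 m[sprk→φ0] = [4, 2]
r5 m[sprk→φ1] = [10, 3]
r6 m[φ0→wind] = [2, 2]
r6 m[φ0→sprk] = [10, 3]
r6 m[φ1→cld] = [5, 12]
r6 m[φ1→sprk] = [4, 2]
r6 m[φ2→wind] = [9, 3]
r6 m[wind→φ0] = [9, 3]
r6 m[wind→φ2] = [2, 2]
r6 m[cld→φ1] = [0, 0]
r6 m[sprk→φ0] = [4, 2]
r6 m[sprk→φ1] = [10, 3]
fixed point reached at round 6
b[cld] = ⊗ incoming = [5, 12]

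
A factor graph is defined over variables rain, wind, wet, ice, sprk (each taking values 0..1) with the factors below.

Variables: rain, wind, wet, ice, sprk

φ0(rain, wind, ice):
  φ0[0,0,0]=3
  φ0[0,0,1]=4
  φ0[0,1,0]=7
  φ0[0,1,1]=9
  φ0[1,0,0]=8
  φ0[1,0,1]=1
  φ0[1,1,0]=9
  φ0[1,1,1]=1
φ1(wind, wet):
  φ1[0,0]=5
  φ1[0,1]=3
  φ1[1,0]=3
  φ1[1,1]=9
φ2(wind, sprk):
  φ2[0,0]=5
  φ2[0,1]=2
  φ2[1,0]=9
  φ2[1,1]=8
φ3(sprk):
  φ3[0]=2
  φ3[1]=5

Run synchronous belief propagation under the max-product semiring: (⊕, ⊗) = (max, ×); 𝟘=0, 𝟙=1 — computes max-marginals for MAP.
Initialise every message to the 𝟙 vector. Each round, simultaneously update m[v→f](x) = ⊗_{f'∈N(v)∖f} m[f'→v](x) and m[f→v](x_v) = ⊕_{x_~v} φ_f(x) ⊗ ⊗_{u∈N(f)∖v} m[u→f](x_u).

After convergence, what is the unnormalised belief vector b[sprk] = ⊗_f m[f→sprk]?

init: all messages = 𝟙 over 2 values
r1 m[φ0→rain] = [9, 9]
r1 m[φ0→wind] = [8, 9]
r1 m[φ0→ice] = [9, 9]
r1 m[φ1→wind] = [5, 9]
r1 m[φ1→wet] = [5, 9]
r1 m[φ2→wind] = [5, 9]
r1 m[φ2→sprk] = [9, 8]
r1 m[φ3→sprk] = [2, 5]
r1 m[rain→φ0] = [1, 1]
r1 m[wind→φ0] = [1, 1]
r1 m[wind→φ1] = [1, 1]
r1 m[wind→φ2] = [1, 1]
r1 m[wet→φ1] = [1, 1]
r1 m[ice→φ0] = [1, 1]
r1 m[sprk→φ2] = [1, 1]
r1 m[sprk→φ3] = [1, 1]
r2 m[φ0→rain] = [9, 9]
r2 m[φ0→wind] = [8, 9]
r2 m[φ0→ice] = [9, 9]
r2 m[φ1→wind] = [5, 9]
r2 m[φ1→wet] = [5, 9]
r2 m[φ2→wind] = [5, 9]
r2 m[φ2→sprk] = [9, 8]
r2 m[φ3→sprk] = [2, 5]
r2 m[rain→φ0] = [1, 1]
r2 m[wind→φ0] = [25, 81]
r2 m[wind→φ1] = [40, 81]
r2 m[wind→φ2] = [40, 81]
r2 m[wet→φ1] = [1, 1]
r2 m[ice→φ0] = [1, 1]
r2 m[sprk→φ2] = [2, 5]
r2 m[sprk→φ3] = [9, 8]
r3 m[φ0→rain] = [729, 729]
r3 m[φ0→wind] = [8, 9]
r3 m[φ0→ice] = [729, 729]
r3 m[φ1→wind] = [5, 9]
r3 m[φ1→wet] = [243, 729]
r3 m[φ2→wind] = [10, 40]
r3 m[φ2→sprk] = [729, 648]
r3 m[φ3→sprk] = [2, 5]
r3 m[rain→φ0] = [1, 1]
r3 m[wind→φ0] = [25, 81]
r3 m[wind→φ1] = [40, 81]
r3 m[wind→φ2] = [40, 81]
r3 m[wet→φ1] = [1, 1]
r3 m[ice→φ0] = [1, 1]
r3 m[sprk→φ2] = [2, 5]
r3 m[sprk→φ3] = [9, 8]
r4 m[φ0→rain] = [729, 729]
r4 m[φ0→wind] = [8, 9]
r4 m[φ0→ice] = [729, 729]
r4 m[φ1→wind] = [5, 9]
r4 m[φ1→wet] = [243, 729]
r4 m[φ2→wind] = [10, 40]
r4 m[φ2→sprk] = [729, 648]
r4 m[φ3→sprk] = [2, 5]
r4 m[rain→φ0] = [1, 1]
r4 m[wind→φ0] = [50, 360]
r4 m[wind→φ1] = [80, 360]
r4 m[wind→φ2] = [40, 81]
r4 m[wet→φ1] = [1, 1]
r4 m[ice→φ0] = [1, 1]
r4 m[sprk→φ2] = [2, 5]
r4 m[sprk→φ3] = [729, 648]
r5 m[φ0→rain] = [3240, 3240]
r5 m[φ0→wind] = [8, 9]
r5 m[φ0→ice] = [3240, 3240]
r5 m[φ1→wind] = [5, 9]
r5 m[φ1→wet] = [1080, 3240]
r5 m[φ2→wind] = [10, 40]
r5 m[φ2→sprk] = [729, 648]
r5 m[φ3→sprk] = [2, 5]
r5 m[rain→φ0] = [1, 1]
r5 m[wind→φ0] = [50, 360]
r5 m[wind→φ1] = [80, 360]
r5 m[wind→φ2] = [40, 81]
r5 m[wet→φ1] = [1, 1]
r5 m[ice→φ0] = [1, 1]
r5 m[sprk→φ2] = [2, 5]
r5 m[sprk→φ3] = [729, 648]
r6 m[φ0→rain] = [3240, 3240]
r6 m[φ0→wind] = [8, 9]
r6 m[φ0→ice] = [3240, 3240]
r6 m[φ1→wind] = [5, 9]
r6 m[φ1→wet] = [1080, 3240]
r6 m[φ2→wind] = [10, 40]
r6 m[φ2→sprk] = [729, 648]
r6 m[φ3→sprk] = [2, 5]
r6 m[rain→φ0] = [1, 1]
r6 m[wind→φ0] = [50, 360]
r6 m[wind→φ1] = [80, 360]
r6 m[wind→φ2] = [40, 81]
r6 m[wet→φ1] = [1, 1]
r6 m[ice→φ0] = [1, 1]
r6 m[sprk→φ2] = [2, 5]
r6 m[sprk→φ3] = [729, 648]
fixed point reached at round 6
b[sprk] = ⊗ incoming = [1458, 3240]

b[sprk] = [1458, 3240]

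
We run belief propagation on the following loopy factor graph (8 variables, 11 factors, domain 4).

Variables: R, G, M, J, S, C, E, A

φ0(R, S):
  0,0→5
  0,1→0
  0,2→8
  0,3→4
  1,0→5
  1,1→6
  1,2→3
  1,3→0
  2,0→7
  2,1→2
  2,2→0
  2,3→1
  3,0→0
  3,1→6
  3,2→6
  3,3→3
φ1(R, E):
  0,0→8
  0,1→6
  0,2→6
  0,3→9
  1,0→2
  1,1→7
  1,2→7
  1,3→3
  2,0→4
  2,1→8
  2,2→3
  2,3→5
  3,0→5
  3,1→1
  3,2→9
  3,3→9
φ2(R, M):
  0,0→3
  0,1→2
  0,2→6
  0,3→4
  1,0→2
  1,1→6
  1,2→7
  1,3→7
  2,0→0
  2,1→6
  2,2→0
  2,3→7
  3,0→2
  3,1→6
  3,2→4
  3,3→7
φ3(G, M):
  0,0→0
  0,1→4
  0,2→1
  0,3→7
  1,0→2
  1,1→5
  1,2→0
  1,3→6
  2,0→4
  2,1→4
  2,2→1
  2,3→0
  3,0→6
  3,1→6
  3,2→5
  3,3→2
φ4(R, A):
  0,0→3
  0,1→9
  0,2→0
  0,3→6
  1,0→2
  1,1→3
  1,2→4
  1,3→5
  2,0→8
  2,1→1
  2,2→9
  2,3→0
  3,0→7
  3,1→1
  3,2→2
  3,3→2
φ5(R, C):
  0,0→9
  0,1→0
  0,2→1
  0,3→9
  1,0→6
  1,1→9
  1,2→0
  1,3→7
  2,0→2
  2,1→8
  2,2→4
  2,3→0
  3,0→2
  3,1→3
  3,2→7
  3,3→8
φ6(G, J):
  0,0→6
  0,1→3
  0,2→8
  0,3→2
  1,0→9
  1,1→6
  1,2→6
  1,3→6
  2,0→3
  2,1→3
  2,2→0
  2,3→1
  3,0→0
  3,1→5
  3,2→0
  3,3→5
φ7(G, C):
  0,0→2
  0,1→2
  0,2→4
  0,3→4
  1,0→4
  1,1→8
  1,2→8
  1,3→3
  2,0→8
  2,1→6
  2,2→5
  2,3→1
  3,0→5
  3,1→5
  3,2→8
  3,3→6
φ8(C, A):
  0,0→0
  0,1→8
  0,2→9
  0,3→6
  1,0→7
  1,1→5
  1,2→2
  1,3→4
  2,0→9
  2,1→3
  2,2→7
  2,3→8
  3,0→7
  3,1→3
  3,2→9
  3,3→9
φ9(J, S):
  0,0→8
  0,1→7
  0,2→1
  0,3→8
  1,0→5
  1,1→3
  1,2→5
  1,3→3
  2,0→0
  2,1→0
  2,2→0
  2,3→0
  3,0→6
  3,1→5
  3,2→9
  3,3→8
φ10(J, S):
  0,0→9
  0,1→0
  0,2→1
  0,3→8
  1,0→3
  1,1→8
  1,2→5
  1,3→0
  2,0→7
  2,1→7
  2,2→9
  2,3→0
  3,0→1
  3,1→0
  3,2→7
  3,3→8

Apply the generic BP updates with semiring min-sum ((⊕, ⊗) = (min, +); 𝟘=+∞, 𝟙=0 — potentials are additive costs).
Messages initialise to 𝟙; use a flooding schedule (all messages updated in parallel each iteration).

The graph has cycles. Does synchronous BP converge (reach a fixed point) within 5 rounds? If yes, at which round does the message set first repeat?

NOT CONVERGED within 5 rounds

init: all messages = 𝟙 over 4 values
r1 m[φ0→R] = [0, 0, 0, 0]
r1 m[φ0→S] = [0, 0, 0, 0]
r1 m[φ1→R] = [6, 2, 3, 1]
r1 m[φ1→E] = [2, 1, 3, 3]
r1 m[φ2→R] = [2, 2, 0, 2]
r1 m[φ2→M] = [0, 2, 0, 4]
r1 m[φ3→G] = [0, 0, 0, 2]
r1 m[φ3→M] = [0, 4, 0, 0]
r1 m[φ4→R] = [0, 2, 0, 1]
r1 m[φ4→A] = [2, 1, 0, 0]
r1 m[φ5→R] = [0, 0, 0, 2]
r1 m[φ5→C] = [2, 0, 0, 0]
r1 m[φ6→G] = [2, 6, 0, 0]
r1 m[φ6→J] = [0, 3, 0, 1]
r1 m[φ7→G] = [2, 3, 1, 5]
r1 m[φ7→C] = [2, 2, 4, 1]
r1 m[φ8→C] = [0, 2, 3, 3]
r1 m[φ8→A] = [0, 3, 2, 4]
r1 m[φ9→J] = [1, 3, 0, 5]
r1 m[φ9→S] = [0, 0, 0, 0]
r1 m[φ10→J] = [0, 0, 0, 0]
r1 m[φ10→S] = [1, 0, 1, 0]
r1 m[R→φ0] = [0, 0, 0, 0]
r1 m[R→φ1] = [0, 0, 0, 0]
r1 m[R→φ2] = [0, 0, 0, 0]
r1 m[R→φ4] = [0, 0, 0, 0]
r1 m[R→φ5] = [0, 0, 0, 0]
r1 m[G→φ3] = [0, 0, 0, 0]
r1 m[G→φ6] = [0, 0, 0, 0]
r1 m[G→φ7] = [0, 0, 0, 0]
r1 m[M→φ2] = [0, 0, 0, 0]
r1 m[M→φ3] = [0, 0, 0, 0]
r1 m[J→φ6] = [0, 0, 0, 0]
r1 m[J→φ9] = [0, 0, 0, 0]
r1 m[J→φ10] = [0, 0, 0, 0]
r1 m[S→φ0] = [0, 0, 0, 0]
r1 m[S→φ9] = [0, 0, 0, 0]
r1 m[S→φ10] = [0, 0, 0, 0]
r1 m[C→φ5] = [0, 0, 0, 0]
r1 m[C→φ7] = [0, 0, 0, 0]
r1 m[C→φ8] = [0, 0, 0, 0]
r1 m[E→φ1] = [0, 0, 0, 0]
r1 m[A→φ4] = [0, 0, 0, 0]
r1 m[A→φ8] = [0, 0, 0, 0]
r2 m[φ0→R] = [0, 0, 0, 0]
r2 m[φ0→S] = [0, 0, 0, 0]
r2 m[φ1→R] = [6, 2, 3, 1]
r2 m[φ1→E] = [2, 1, 3, 3]
r2 m[φ2→R] = [2, 2, 0, 2]
r2 m[φ2→M] = [0, 2, 0, 4]
r2 m[φ3→G] = [0, 0, 0, 2]
r2 m[φ3→M] = [0, 4, 0, 0]
r2 m[φ4→R] = [0, 2, 0, 1]
r2 m[φ4→A] = [2, 1, 0, 0]
r2 m[φ5→R] = [0, 0, 0, 2]
r2 m[φ5→C] = [2, 0, 0, 0]
r2 m[φ6→G] = [2, 6, 0, 0]
r2 m[φ6→J] = [0, 3, 0, 1]
r2 m[φ7→G] = [2, 3, 1, 5]
r2 m[φ7→C] = [2, 2, 4, 1]
r2 m[φ8→C] = [0, 2, 3, 3]
r2 m[φ8→A] = [0, 3, 2, 4]
r2 m[φ9→J] = [1, 3, 0, 5]
r2 m[φ9→S] = [0, 0, 0, 0]
r2 m[φ10→J] = [0, 0, 0, 0]
r2 m[φ10→S] = [1, 0, 1, 0]
r2 m[R→φ0] = [8, 6, 3, 6]
r2 m[R→φ1] = [2, 4, 0, 5]
r2 m[R→φ2] = [6, 4, 3, 4]
r2 m[R→φ4] = [8, 4, 3, 5]
r2 m[R→φ5] = [8, 6, 3, 4]
r2 m[G→φ3] = [4, 9, 1, 5]
r2 m[G→φ6] = [2, 3, 1, 7]
r2 m[G→φ7] = [2, 6, 0, 2]
r2 m[M→φ2] = [0, 4, 0, 0]
r2 m[M→φ3] = [0, 2, 0, 4]
r2 m[J→φ6] = [1, 3, 0, 5]
r2 m[J→φ9] = [0, 3, 0, 1]
r2 m[J→φ10] = [1, 6, 0, 6]
r2 m[S→φ0] = [1, 0, 1, 0]
r2 m[S→φ9] = [1, 0, 1, 0]
r2 m[S→φ10] = [0, 0, 0, 0]
r2 m[C→φ5] = [2, 4, 7, 4]
r2 m[C→φ7] = [2, 2, 3, 3]
r2 m[C→φ8] = [4, 2, 4, 1]
r2 m[E→φ1] = [0, 0, 0, 0]
r2 m[A→φ4] = [0, 3, 2, 4]
r2 m[A→φ8] = [2, 1, 0, 0]
r3 m[φ0→R] = [0, 0, 1, 1]
r3 m[φ0→S] = [6, 5, 3, 4]
r3 m[φ1→R] = [6, 2, 3, 1]
r3 m[φ1→E] = [4, 6, 3, 5]
r3 m[φ2→R] = [3, 2, 0, 2]
r3 m[φ2→M] = [3, 8, 3, 10]
r3 m[φ3→G] = [0, 0, 1, 5]
r3 m[φ3→M] = [4, 5, 2, 1]
r3 m[φ4→R] = [2, 2, 4, 4]
r3 m[φ4→A] = [6, 4, 7, 3]
r3 m[φ5→R] = [4, 7, 4, 4]
r3 m[φ5→C] = [5, 7, 6, 3]
r3 m[φ6→G] = [6, 6, 0, 0]
r3 m[φ6→J] = [4, 4, 1, 2]
r3 m[φ7→G] = [4, 6, 4, 7]
r3 m[φ7→C] = [4, 4, 5, 1]
r3 m[φ8→C] = [2, 2, 4, 4]
r3 m[φ8→A] = [4, 4, 4, 6]
r3 m[φ9→J] = [2, 3, 0, 5]
r3 m[φ9→S] = [0, 0, 0, 0]
r3 m[φ10→J] = [0, 0, 0, 0]
r3 m[φ10→S] = [7, 1, 2, 0]
r3 m[R→φ0] = [8, 6, 3, 6]
r3 m[R→φ1] = [2, 4, 0, 5]
r3 m[R→φ2] = [6, 4, 3, 4]
r3 m[R→φ4] = [8, 4, 3, 5]
r3 m[R→φ5] = [8, 6, 3, 4]
r3 m[G→φ3] = [4, 9, 1, 5]
r3 m[G→φ6] = [2, 3, 1, 7]
r3 m[G→φ7] = [2, 6, 0, 2]
r3 m[M→φ2] = [0, 4, 0, 0]
r3 m[M→φ3] = [0, 2, 0, 4]
r3 m[J→φ6] = [1, 3, 0, 5]
r3 m[J→φ9] = [0, 3, 0, 1]
r3 m[J→φ10] = [1, 6, 0, 6]
r3 m[S→φ0] = [1, 0, 1, 0]
r3 m[S→φ9] = [1, 0, 1, 0]
r3 m[S→φ10] = [0, 0, 0, 0]
r3 m[C→φ5] = [2, 4, 7, 4]
r3 m[C→φ7] = [2, 2, 3, 3]
r3 m[C→φ8] = [4, 2, 4, 1]
r3 m[E→φ1] = [0, 0, 0, 0]
r3 m[A→φ4] = [0, 3, 2, 4]
r3 m[A→φ8] = [2, 1, 0, 0]
r4 m[φ0→R] = [0, 0, 1, 1]
r4 m[φ0→S] = [6, 5, 3, 4]
r4 m[φ1→R] = [6, 2, 3, 1]
r4 m[φ1→E] = [4, 6, 3, 5]
r4 m[φ2→R] = [3, 2, 0, 2]
r4 m[φ2→M] = [3, 8, 3, 10]
r4 m[φ3→G] = [0, 0, 1, 5]
r4 m[φ3→M] = [4, 5, 2, 1]
r4 m[φ4→R] = [2, 2, 4, 4]
r4 m[φ4→A] = [6, 4, 7, 3]
r4 m[φ5→R] = [4, 7, 4, 4]
r4 m[φ5→C] = [5, 7, 6, 3]
r4 m[φ6→G] = [6, 6, 0, 0]
r4 m[φ6→J] = [4, 4, 1, 2]
r4 m[φ7→G] = [4, 6, 4, 7]
r4 m[φ7→C] = [4, 4, 5, 1]
r4 m[φ8→C] = [2, 2, 4, 4]
r4 m[φ8→A] = [4, 4, 4, 6]
r4 m[φ9→J] = [2, 3, 0, 5]
r4 m[φ9→S] = [0, 0, 0, 0]
r4 m[φ10→J] = [0, 0, 0, 0]
r4 m[φ10→S] = [7, 1, 2, 0]
r4 m[R→φ0] = [15, 13, 11, 11]
r4 m[R→φ1] = [9, 11, 9, 11]
r4 m[R→φ2] = [12, 11, 12, 10]
r4 m[R→φ4] = [13, 11, 8, 8]
r4 m[R→φ5] = [11, 6, 8, 8]
r4 m[G→φ3] = [10, 12, 4, 7]
r4 m[G→φ6] = [4, 6, 5, 12]
r4 m[G→φ7] = [6, 6, 1, 5]
r4 m[M→φ2] = [4, 5, 2, 1]
r4 m[M→φ3] = [3, 8, 3, 10]
r4 m[J→φ6] = [2, 3, 0, 5]
r4 m[J→φ9] = [4, 4, 1, 2]
r4 m[J→φ10] = [6, 7, 1, 7]
r4 m[S→φ0] = [7, 1, 2, 0]
r4 m[S→φ9] = [13, 6, 5, 4]
r4 m[S→φ10] = [6, 5, 3, 4]
r4 m[C→φ5] = [6, 6, 9, 5]
r4 m[C→φ7] = [7, 9, 10, 7]
r4 m[C→φ8] = [9, 11, 11, 4]
r4 m[E→φ1] = [0, 0, 0, 0]
r4 m[A→φ4] = [4, 4, 4, 6]
r4 m[A→φ8] = [6, 4, 7, 3]
r5 m[φ0→R] = [1, 0, 1, 3]
r5 m[φ0→S] = [11, 13, 11, 12]
r5 m[φ1→R] = [6, 2, 3, 1]
r5 m[φ1→E] = [13, 12, 12, 14]
r5 m[φ2→R] = [5, 6, 2, 6]
r5 m[φ2→M] = [12, 14, 12, 16]
r5 m[φ3→G] = [3, 3, 4, 8]
r5 m[φ3→M] = [8, 8, 5, 4]
r5 m[φ4→R] = [4, 6, 5, 5]
r5 m[φ4→A] = [13, 9, 10, 8]
r5 m[φ5→R] = [6, 9, 5, 8]
r5 m[φ5→C] = [10, 11, 6, 8]
r5 m[φ6→G] = [6, 6, 0, 0]
r5 m[φ6→J] = [8, 7, 5, 6]
r5 m[φ7→G] = [9, 10, 8, 12]
r5 m[φ7→C] = [8, 7, 6, 2]
r5 m[φ8→C] = [6, 7, 7, 7]
r5 m[φ8→A] = [9, 7, 13, 13]
r5 m[φ9→J] = [6, 7, 4, 11]
r5 m[φ9→S] = [1, 1, 1, 1]
r5 m[φ10→J] = [4, 4, 4, 5]
r5 m[φ10→S] = [8, 6, 7, 1]
r5 m[R→φ0] = [15, 13, 11, 11]
r5 m[R→φ1] = [9, 11, 9, 11]
r5 m[R→φ2] = [12, 11, 12, 10]
r5 m[R→φ4] = [13, 11, 8, 8]
r5 m[R→φ5] = [11, 6, 8, 8]
r5 m[G→φ3] = [10, 12, 4, 7]
r5 m[G→φ6] = [4, 6, 5, 12]
r5 m[G→φ7] = [6, 6, 1, 5]
r5 m[M→φ2] = [4, 5, 2, 1]
r5 m[M→φ3] = [3, 8, 3, 10]
r5 m[J→φ6] = [2, 3, 0, 5]
r5 m[J→φ9] = [4, 4, 1, 2]
r5 m[J→φ10] = [6, 7, 1, 7]
r5 m[S→φ0] = [7, 1, 2, 0]
r5 m[S→φ9] = [13, 6, 5, 4]
r5 m[S→φ10] = [6, 5, 3, 4]
r5 m[C→φ5] = [6, 6, 9, 5]
r5 m[C→φ7] = [7, 9, 10, 7]
r5 m[C→φ8] = [9, 11, 11, 4]
r5 m[E→φ1] = [0, 0, 0, 0]
r5 m[A→φ4] = [4, 4, 4, 6]
r5 m[A→φ8] = [6, 4, 7, 3]
no fixed point within 5 rounds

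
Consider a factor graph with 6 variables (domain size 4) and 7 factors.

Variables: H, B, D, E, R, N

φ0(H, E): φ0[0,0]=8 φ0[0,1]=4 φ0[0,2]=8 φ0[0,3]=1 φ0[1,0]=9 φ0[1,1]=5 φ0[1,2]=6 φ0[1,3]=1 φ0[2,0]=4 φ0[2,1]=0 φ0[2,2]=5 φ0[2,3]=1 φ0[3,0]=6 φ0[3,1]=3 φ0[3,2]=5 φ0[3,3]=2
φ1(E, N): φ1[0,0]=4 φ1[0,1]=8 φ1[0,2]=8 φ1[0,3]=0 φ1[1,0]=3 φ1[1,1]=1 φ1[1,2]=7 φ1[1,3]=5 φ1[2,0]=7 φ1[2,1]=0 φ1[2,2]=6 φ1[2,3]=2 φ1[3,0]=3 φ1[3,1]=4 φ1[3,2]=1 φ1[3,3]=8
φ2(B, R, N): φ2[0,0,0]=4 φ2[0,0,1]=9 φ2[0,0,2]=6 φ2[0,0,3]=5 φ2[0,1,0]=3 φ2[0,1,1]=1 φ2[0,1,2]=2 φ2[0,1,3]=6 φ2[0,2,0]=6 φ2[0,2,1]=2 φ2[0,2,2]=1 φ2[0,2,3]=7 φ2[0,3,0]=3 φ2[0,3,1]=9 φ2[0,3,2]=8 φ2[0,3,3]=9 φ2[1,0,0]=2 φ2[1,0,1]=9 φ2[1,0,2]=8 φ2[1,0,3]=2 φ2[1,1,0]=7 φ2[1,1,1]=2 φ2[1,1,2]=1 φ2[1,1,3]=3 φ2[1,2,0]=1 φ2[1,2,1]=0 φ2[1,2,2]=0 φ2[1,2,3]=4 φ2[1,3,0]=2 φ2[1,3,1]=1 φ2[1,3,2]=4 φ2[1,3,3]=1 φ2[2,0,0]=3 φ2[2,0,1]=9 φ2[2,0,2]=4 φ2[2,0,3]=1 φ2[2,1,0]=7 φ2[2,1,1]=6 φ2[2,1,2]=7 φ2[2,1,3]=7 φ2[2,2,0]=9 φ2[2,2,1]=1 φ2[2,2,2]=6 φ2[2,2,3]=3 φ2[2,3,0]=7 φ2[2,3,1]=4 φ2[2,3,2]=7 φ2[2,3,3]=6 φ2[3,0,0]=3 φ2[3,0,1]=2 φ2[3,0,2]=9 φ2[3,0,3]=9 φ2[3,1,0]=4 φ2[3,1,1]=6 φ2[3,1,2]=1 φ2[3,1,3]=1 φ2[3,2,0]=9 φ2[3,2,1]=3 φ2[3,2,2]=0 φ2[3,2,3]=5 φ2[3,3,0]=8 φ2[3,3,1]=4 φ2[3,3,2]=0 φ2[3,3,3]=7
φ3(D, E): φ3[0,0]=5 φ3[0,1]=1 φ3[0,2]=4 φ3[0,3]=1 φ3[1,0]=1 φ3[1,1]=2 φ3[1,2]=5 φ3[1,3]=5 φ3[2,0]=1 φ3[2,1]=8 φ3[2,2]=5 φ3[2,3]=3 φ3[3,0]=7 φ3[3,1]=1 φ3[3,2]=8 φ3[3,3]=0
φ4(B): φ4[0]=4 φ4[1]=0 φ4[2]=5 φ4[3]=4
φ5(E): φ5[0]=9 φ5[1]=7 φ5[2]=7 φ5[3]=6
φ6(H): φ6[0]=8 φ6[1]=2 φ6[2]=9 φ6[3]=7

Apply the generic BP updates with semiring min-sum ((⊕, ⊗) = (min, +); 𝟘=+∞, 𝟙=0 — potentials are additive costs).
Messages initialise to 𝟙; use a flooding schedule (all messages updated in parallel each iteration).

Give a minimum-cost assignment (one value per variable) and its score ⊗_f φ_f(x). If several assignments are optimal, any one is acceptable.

assignment: (H=1, B=1, D=3, E=3, R=2, N=2); score = 10

init: all messages = 𝟙 over 4 values
r1 m[φ0→H] = [1, 1, 0, 2]
r1 m[φ0→E] = [4, 0, 5, 1]
r1 m[φ1→E] = [0, 1, 0, 1]
r1 m[φ1→N] = [3, 0, 1, 0]
r1 m[φ2→B] = [1, 0, 1, 0]
r1 m[φ2→R] = [1, 1, 0, 0]
r1 m[φ2→N] = [1, 0, 0, 1]
r1 m[φ3→D] = [1, 1, 1, 0]
r1 m[φ3→E] = [1, 1, 4, 0]
r1 m[φ4→B] = [4, 0, 5, 4]
r1 m[φ5→E] = [9, 7, 7, 6]
r1 m[φ6→H] = [8, 2, 9, 7]
r1 m[H→φ0] = [0, 0, 0, 0]
r1 m[H→φ6] = [0, 0, 0, 0]
r1 m[B→φ2] = [0, 0, 0, 0]
r1 m[B→φ4] = [0, 0, 0, 0]
r1 m[D→φ3] = [0, 0, 0, 0]
r1 m[E→φ0] = [0, 0, 0, 0]
r1 m[E→φ1] = [0, 0, 0, 0]
r1 m[E→φ3] = [0, 0, 0, 0]
r1 m[E→φ5] = [0, 0, 0, 0]
r1 m[R→φ2] = [0, 0, 0, 0]
r1 m[N→φ1] = [0, 0, 0, 0]
r1 m[N→φ2] = [0, 0, 0, 0]
r2 m[φ0→H] = [1, 1, 0, 2]
r2 m[φ0→E] = [4, 0, 5, 1]
r2 m[φ1→E] = [0, 1, 0, 1]
r2 m[φ1→N] = [3, 0, 1, 0]
r2 m[φ2→B] = [1, 0, 1, 0]
r2 m[φ2→R] = [1, 1, 0, 0]
r2 m[φ2→N] = [1, 0, 0, 1]
r2 m[φ3→D] = [1, 1, 1, 0]
r2 m[φ3→E] = [1, 1, 4, 0]
r2 m[φ4→B] = [4, 0, 5, 4]
r2 m[φ5→E] = [9, 7, 7, 6]
r2 m[φ6→H] = [8, 2, 9, 7]
r2 m[H→φ0] = [8, 2, 9, 7]
r2 m[H→φ6] = [1, 1, 0, 2]
r2 m[B→φ2] = [4, 0, 5, 4]
r2 m[B→φ4] = [1, 0, 1, 0]
r2 m[D→φ3] = [0, 0, 0, 0]
r2 m[E→φ0] = [10, 9, 11, 7]
r2 m[E→φ1] = [14, 8, 16, 7]
r2 m[E→φ3] = [13, 8, 12, 8]
r2 m[E→φ5] = [5, 2, 9, 2]
r2 m[R→φ2] = [0, 0, 0, 0]
r2 m[N→φ1] = [1, 0, 0, 1]
r2 m[N→φ2] = [3, 0, 1, 0]
r3 m[φ0→H] = [8, 8, 8, 9]
r3 m[φ0→E] = [11, 7, 8, 3]
r3 m[φ1→E] = [1, 1, 0, 1]
r3 m[φ1→N] = [10, 9, 8, 13]
r3 m[φ2→B] = [1, 0, 1, 1]
r3 m[φ2→R] = [2, 2, 0, 1]
r3 m[φ2→N] = [1, 0, 0, 1]
r3 m[φ3→D] = [9, 10, 11, 8]
r3 m[φ3→E] = [1, 1, 4, 0]
r3 m[φ4→B] = [4, 0, 5, 4]
r3 m[φ5→E] = [9, 7, 7, 6]
r3 m[φ6→H] = [8, 2, 9, 7]
r3 m[H→φ0] = [8, 2, 9, 7]
r3 m[H→φ6] = [1, 1, 0, 2]
r3 m[B→φ2] = [4, 0, 5, 4]
r3 m[B→φ4] = [1, 0, 1, 0]
r3 m[D→φ3] = [0, 0, 0, 0]
r3 m[E→φ0] = [10, 9, 11, 7]
r3 m[E→φ1] = [14, 8, 16, 7]
r3 m[E→φ3] = [13, 8, 12, 8]
r3 m[E→φ5] = [5, 2, 9, 2]
r3 m[R→φ2] = [0, 0, 0, 0]
r3 m[N→φ1] = [1, 0, 0, 1]
r3 m[N→φ2] = [3, 0, 1, 0]
r4 m[φ0→H] = [8, 8, 8, 9]
r4 m[φ0→E] = [11, 7, 8, 3]
r4 m[φ1→E] = [1, 1, 0, 1]
r4 m[φ1→N] = [10, 9, 8, 13]
r4 m[φ2→B] = [1, 0, 1, 1]
r4 m[φ2→R] = [2, 2, 0, 1]
r4 m[φ2→N] = [1, 0, 0, 1]
r4 m[φ3→D] = [9, 10, 11, 8]
r4 m[φ3→E] = [1, 1, 4, 0]
r4 m[φ4→B] = [4, 0, 5, 4]
r4 m[φ5→E] = [9, 7, 7, 6]
r4 m[φ6→H] = [8, 2, 9, 7]
r4 m[H→φ0] = [8, 2, 9, 7]
r4 m[H→φ6] = [8, 8, 8, 9]
r4 m[B→φ2] = [4, 0, 5, 4]
r4 m[B→φ4] = [1, 0, 1, 1]
r4 m[D→φ3] = [0, 0, 0, 0]
r4 m[E→φ0] = [11, 9, 11, 7]
r4 m[E→φ1] = [21, 15, 19, 9]
r4 m[E→φ3] = [21, 15, 15, 10]
r4 m[E→φ5] = [13, 9, 12, 4]
r4 m[R→φ2] = [0, 0, 0, 0]
r4 m[N→φ1] = [1, 0, 0, 1]
r4 m[N→φ2] = [10, 9, 8, 13]
r5 m[φ0→H] = [8, 8, 8, 9]
r5 m[φ0→E] = [11, 7, 8, 3]
r5 m[φ1→E] = [1, 1, 0, 1]
r5 m[φ1→N] = [12, 13, 10, 17]
r5 m[φ2→B] = [9, 8, 10, 8]
r5 m[φ2→R] = [12, 9, 8, 10]
r5 m[φ2→N] = [1, 0, 0, 1]
r5 m[φ3→D] = [11, 15, 13, 10]
r5 m[φ3→E] = [1, 1, 4, 0]
r5 m[φ4→B] = [4, 0, 5, 4]
r5 m[φ5→E] = [9, 7, 7, 6]
r5 m[φ6→H] = [8, 2, 9, 7]
r5 m[H→φ0] = [8, 2, 9, 7]
r5 m[H→φ6] = [8, 8, 8, 9]
r5 m[B→φ2] = [4, 0, 5, 4]
r5 m[B→φ4] = [1, 0, 1, 1]
r5 m[D→φ3] = [0, 0, 0, 0]
r5 m[E→φ0] = [11, 9, 11, 7]
r5 m[E→φ1] = [21, 15, 19, 9]
r5 m[E→φ3] = [21, 15, 15, 10]
r5 m[E→φ5] = [13, 9, 12, 4]
r5 m[R→φ2] = [0, 0, 0, 0]
r5 m[N→φ1] = [1, 0, 0, 1]
r5 m[N→φ2] = [10, 9, 8, 13]
r6 m[φ0→H] = [8, 8, 8, 9]
r6 m[φ0→E] = [11, 7, 8, 3]
r6 m[φ1→E] = [1, 1, 0, 1]
r6 m[φ1→N] = [12, 13, 10, 17]
r6 m[φ2→B] = [9, 8, 10, 8]
r6 m[φ2→R] = [12, 9, 8, 10]
r6 m[φ2→N] = [1, 0, 0, 1]
r6 m[φ3→D] = [11, 15, 13, 10]
r6 m[φ3→E] = [1, 1, 4, 0]
r6 m[φ4→B] = [4, 0, 5, 4]
r6 m[φ5→E] = [9, 7, 7, 6]
r6 m[φ6→H] = [8, 2, 9, 7]
r6 m[H→φ0] = [8, 2, 9, 7]
r6 m[H→φ6] = [8, 8, 8, 9]
r6 m[B→φ2] = [4, 0, 5, 4]
r6 m[B→φ4] = [9, 8, 10, 8]
r6 m[D→φ3] = [0, 0, 0, 0]
r6 m[E→φ0] = [11, 9, 11, 7]
r6 m[E→φ1] = [21, 15, 19, 9]
r6 m[E→φ3] = [21, 15, 15, 10]
r6 m[E→φ5] = [13, 9, 12, 4]
r6 m[R→φ2] = [0, 0, 0, 0]
r6 m[N→φ1] = [1, 0, 0, 1]
r6 m[N→φ2] = [12, 13, 10, 17]
r7 m[φ0→H] = [8, 8, 8, 9]
r7 m[φ0→E] = [11, 7, 8, 3]
r7 m[φ1→E] = [1, 1, 0, 1]
r7 m[φ1→N] = [12, 13, 10, 17]
r7 m[φ2→B] = [11, 10, 14, 10]
r7 m[φ2→R] = [14, 11, 10, 14]
r7 m[φ2→N] = [1, 0, 0, 1]
r7 m[φ3→D] = [11, 15, 13, 10]
r7 m[φ3→E] = [1, 1, 4, 0]
r7 m[φ4→B] = [4, 0, 5, 4]
r7 m[φ5→E] = [9, 7, 7, 6]
r7 m[φ6→H] = [8, 2, 9, 7]
r7 m[H→φ0] = [8, 2, 9, 7]
r7 m[H→φ6] = [8, 8, 8, 9]
r7 m[B→φ2] = [4, 0, 5, 4]
r7 m[B→φ4] = [9, 8, 10, 8]
r7 m[D→φ3] = [0, 0, 0, 0]
r7 m[E→φ0] = [11, 9, 11, 7]
r7 m[E→φ1] = [21, 15, 19, 9]
r7 m[E→φ3] = [21, 15, 15, 10]
r7 m[E→φ5] = [13, 9, 12, 4]
r7 m[R→φ2] = [0, 0, 0, 0]
r7 m[N→φ1] = [1, 0, 0, 1]
r7 m[N→φ2] = [12, 13, 10, 17]
r8 m[φ0→H] = [8, 8, 8, 9]
r8 m[φ0→E] = [11, 7, 8, 3]
r8 m[φ1→E] = [1, 1, 0, 1]
r8 m[φ1→N] = [12, 13, 10, 17]
r8 m[φ2→B] = [11, 10, 14, 10]
r8 m[φ2→R] = [14, 11, 10, 14]
r8 m[φ2→N] = [1, 0, 0, 1]
r8 m[φ3→D] = [11, 15, 13, 10]
r8 m[φ3→E] = [1, 1, 4, 0]
r8 m[φ4→B] = [4, 0, 5, 4]
r8 m[φ5→E] = [9, 7, 7, 6]
r8 m[φ6→H] = [8, 2, 9, 7]
r8 m[H→φ0] = [8, 2, 9, 7]
r8 m[H→φ6] = [8, 8, 8, 9]
r8 m[B→φ2] = [4, 0, 5, 4]
r8 m[B→φ4] = [11, 10, 14, 10]
r8 m[D→φ3] = [0, 0, 0, 0]
r8 m[E→φ0] = [11, 9, 11, 7]
r8 m[E→φ1] = [21, 15, 19, 9]
r8 m[E→φ3] = [21, 15, 15, 10]
r8 m[E→φ5] = [13, 9, 12, 4]
r8 m[R→φ2] = [0, 0, 0, 0]
r8 m[N→φ1] = [1, 0, 0, 1]
r8 m[N→φ2] = [12, 13, 10, 17]
r9 m[φ0→H] = [8, 8, 8, 9]
r9 m[φ0→E] = [11, 7, 8, 3]
r9 m[φ1→E] = [1, 1, 0, 1]
r9 m[φ1→N] = [12, 13, 10, 17]
r9 m[φ2→B] = [11, 10, 14, 10]
r9 m[φ2→R] = [14, 11, 10, 14]
r9 m[φ2→N] = [1, 0, 0, 1]
r9 m[φ3→D] = [11, 15, 13, 10]
r9 m[φ3→E] = [1, 1, 4, 0]
r9 m[φ4→B] = [4, 0, 5, 4]
r9 m[φ5→E] = [9, 7, 7, 6]
r9 m[φ6→H] = [8, 2, 9, 7]
r9 m[H→φ0] = [8, 2, 9, 7]
r9 m[H→φ6] = [8, 8, 8, 9]
r9 m[B→φ2] = [4, 0, 5, 4]
r9 m[B→φ4] = [11, 10, 14, 10]
r9 m[D→φ3] = [0, 0, 0, 0]
r9 m[E→φ0] = [11, 9, 11, 7]
r9 m[E→φ1] = [21, 15, 19, 9]
r9 m[E→φ3] = [21, 15, 15, 10]
r9 m[E→φ5] = [13, 9, 12, 4]
r9 m[R→φ2] = [0, 0, 0, 0]
r9 m[N→φ1] = [1, 0, 0, 1]
r9 m[N→φ2] = [12, 13, 10, 17]
fixed point reached at round 9
traceback from H: (H=1, B=1, D=3, E=3, R=2, N=2), score=10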